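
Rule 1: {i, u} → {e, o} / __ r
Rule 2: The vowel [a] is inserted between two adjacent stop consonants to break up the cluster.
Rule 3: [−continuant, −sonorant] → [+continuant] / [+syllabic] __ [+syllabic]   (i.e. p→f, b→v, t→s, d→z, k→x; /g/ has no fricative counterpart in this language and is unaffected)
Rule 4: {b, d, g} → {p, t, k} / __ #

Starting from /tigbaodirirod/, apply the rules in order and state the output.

Rule 1 (pre-rhotic lowering): /i/ is a high vowel immediately before /r/, so it lowers to [e]. /i/ is a high vowel immediately before /r/, so it lowers to [e]. /tigbaodirirod/ → tigbaodererod.
Rule 2 (stop-cluster a-epenthesis): /g/ and /b/ form a stop–stop cluster, so [a] is inserted between them. /tigbaodererod/ → tigabaodererod.
Rule 3 (intervocalic spirantization): /b/ is a stop between vowels /a/ and /a/, so it spirantizes to the fricative [v]. /d/ is a stop between vowels /o/ and /e/, so it spirantizes to the fricative [z]. /tigabaodererod/ → tigavaozererod.
Rule 4 (final devoicing): /d/ is a voiced stop in word-final position, so it devoices to [t]. /tigavaozererod/ → tigavaozererot.

tigavaozererot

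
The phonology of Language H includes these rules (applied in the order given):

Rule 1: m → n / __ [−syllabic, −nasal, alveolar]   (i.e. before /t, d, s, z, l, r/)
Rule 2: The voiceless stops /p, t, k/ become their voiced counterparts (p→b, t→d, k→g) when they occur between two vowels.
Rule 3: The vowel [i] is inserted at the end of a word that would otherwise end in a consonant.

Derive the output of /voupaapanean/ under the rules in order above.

Rule 1 (nasal place assimilation): no segment meets the environment; /voupaapanean/ is unchanged.
Rule 2 (intervocalic voicing): /p/ is a voiceless stop between vowels /u/ and /a/, so it voices to [b]. /p/ is a voiceless stop between vowels /a/ and /a/, so it voices to [b]. /voupaapanean/ → voubaabanean.
Rule 3 (final i-epenthesis): the form ends in the consonant /n/, so [i] is inserted word-finally. /voubaabanean/ → voubaabaneani.

voubaabaneani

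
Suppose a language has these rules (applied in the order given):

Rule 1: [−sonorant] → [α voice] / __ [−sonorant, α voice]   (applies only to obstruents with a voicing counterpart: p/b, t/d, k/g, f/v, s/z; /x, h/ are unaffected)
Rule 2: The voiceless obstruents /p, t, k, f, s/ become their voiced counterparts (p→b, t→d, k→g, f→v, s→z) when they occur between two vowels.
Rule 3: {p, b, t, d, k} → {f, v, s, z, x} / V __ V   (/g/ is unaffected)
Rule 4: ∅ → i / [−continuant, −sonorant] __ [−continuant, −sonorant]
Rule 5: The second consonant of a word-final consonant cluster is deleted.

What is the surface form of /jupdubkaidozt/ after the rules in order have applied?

Rule 1 (regressive voicing assimilation): /p/ precedes the voiced obstruent /d/, so it voices to [b] by assimilation. /b/ precedes the voiceless obstruent /k/, so it devoices to [p] by assimilation. /z/ precedes the voiceless obstruent /t/, so it devoices to [s] by assimilation. /jupdubkaidozt/ → jubdupkaidost.
Rule 2 (intervocalic voicing): no segment meets the environment; /jubdupkaidost/ is unchanged.
Rule 3 (intervocalic spirantization): /d/ is a stop between vowels /i/ and /o/, so it spirantizes to the fricative [z]. /jubdupkaidost/ → jubdupkaizost.
Rule 4 (stop-cluster i-epenthesis): /b/ and /d/ form a stop–stop cluster, so [i] is inserted between them. /p/ and /k/ form a stop–stop cluster, so [i] is inserted between them. /jubdupkaizost/ → jubidupikaizost.
Rule 5 (final cluster simplification): /t/ is the second consonant of a word-final cluster /st/, so it deletes. /jubidupikaizost/ → jubidupikaizos.

jubidupikaizos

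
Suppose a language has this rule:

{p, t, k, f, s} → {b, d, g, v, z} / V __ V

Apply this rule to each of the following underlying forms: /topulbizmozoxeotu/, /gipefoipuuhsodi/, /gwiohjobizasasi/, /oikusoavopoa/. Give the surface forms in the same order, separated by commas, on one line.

/topulbizmozoxeotu/: /p/ is a voiceless obstruent between vowels /o/ and /u/, so it voices to [b]. /t/ is a voiceless obstruent between vowels /o/ and /u/, so it voices to [d]. → [tobulbizmozoxeodu].
/gipefoipuuhsodi/: /p/ is a voiceless obstruent between vowels /i/ and /e/, so it voices to [b]. /f/ is a voiceless obstruent between vowels /e/ and /o/, so it voices to [v]. /p/ is a voiceless obstruent between vowels /i/ and /u/, so it voices to [b]. → [gibevoibuuhsodi].
/gwiohjobizasasi/: /s/ is a voiceless obstruent between vowels /a/ and /a/, so it voices to [z]. /s/ is a voiceless obstruent between vowels /a/ and /i/, so it voices to [z]. → [gwiohjobizazazi].
/oikusoavopoa/: /k/ is a voiceless obstruent between vowels /i/ and /u/, so it voices to [g]. /s/ is a voiceless obstruent between vowels /u/ and /o/, so it voices to [z]. /p/ is a voiceless obstruent between vowels /o/ and /o/, so it voices to [b]. → [oiguzoavoboa].

tobulbizmozoxeodu, gibevoibuuhsodi, gwiohjobizazazi, oiguzoavoboa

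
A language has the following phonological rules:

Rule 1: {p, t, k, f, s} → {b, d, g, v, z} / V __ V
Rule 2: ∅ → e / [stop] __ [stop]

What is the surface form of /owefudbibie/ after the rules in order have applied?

Rule 1 (intervocalic voicing): /f/ is a voiceless obstruent between vowels /e/ and /u/, so it voices to [v]. /owefudbibie/ → owevudbibie.
Rule 2 (stop-cluster e-epenthesis): /d/ and /b/ form a stop–stop cluster, so [e] is inserted between them. /owevudbibie/ → owevudebibie.

owevudebibie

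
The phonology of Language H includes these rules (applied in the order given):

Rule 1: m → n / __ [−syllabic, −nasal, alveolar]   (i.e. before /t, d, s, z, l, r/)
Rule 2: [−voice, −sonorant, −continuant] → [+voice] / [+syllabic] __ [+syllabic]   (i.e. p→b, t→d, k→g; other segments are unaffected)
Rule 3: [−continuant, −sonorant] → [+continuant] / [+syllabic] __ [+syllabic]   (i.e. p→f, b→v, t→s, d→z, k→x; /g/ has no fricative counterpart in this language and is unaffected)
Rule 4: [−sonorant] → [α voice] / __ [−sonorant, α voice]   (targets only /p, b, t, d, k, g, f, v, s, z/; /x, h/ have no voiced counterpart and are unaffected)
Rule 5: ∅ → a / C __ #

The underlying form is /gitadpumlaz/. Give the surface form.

gizatpunlaza

Rule 1 (nasal place assimilation): /m/ precedes the alveolar consonant /l/, so it assimilates in place to [n]. /gitadpumlaz/ → gitadpunlaz.
Rule 2 (intervocalic voicing): /t/ is a voiceless stop between vowels /i/ and /a/, so it voices to [d]. /gitadpunlaz/ → gidadpunlaz.
Rule 3 (intervocalic spirantization): /d/ is a stop between vowels /i/ and /a/, so it spirantizes to the fricative [z]. /gidadpunlaz/ → gizadpunlaz.
Rule 4 (regressive voicing assimilation): /d/ precedes the voiceless obstruent /p/, so it devoices to [t] by assimilation. /gizadpunlaz/ → gizatpunlaz.
Rule 5 (final a-epenthesis): the form ends in the consonant /z/, so [a] is inserted word-finally. /gizatpunlaz/ → gizatpunlaza.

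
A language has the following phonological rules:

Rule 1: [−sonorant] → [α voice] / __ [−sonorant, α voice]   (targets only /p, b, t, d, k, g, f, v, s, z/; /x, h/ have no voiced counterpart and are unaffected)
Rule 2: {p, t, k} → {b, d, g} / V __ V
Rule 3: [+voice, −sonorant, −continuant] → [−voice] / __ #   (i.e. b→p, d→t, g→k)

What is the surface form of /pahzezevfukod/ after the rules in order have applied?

pahzezeffugot

Rule 1 (regressive voicing assimilation): /v/ precedes the voiceless obstruent /f/, so it devoices to [f] by assimilation. /pahzezevfukod/ → pahzezeffukod.
Rule 2 (intervocalic voicing): /k/ is a voiceless stop between vowels /u/ and /o/, so it voices to [g]. /pahzezeffukod/ → pahzezeffugod.
Rule 3 (final devoicing): /d/ is a voiced stop in word-final position, so it devoices to [t]. /pahzezeffugod/ → pahzezeffugot.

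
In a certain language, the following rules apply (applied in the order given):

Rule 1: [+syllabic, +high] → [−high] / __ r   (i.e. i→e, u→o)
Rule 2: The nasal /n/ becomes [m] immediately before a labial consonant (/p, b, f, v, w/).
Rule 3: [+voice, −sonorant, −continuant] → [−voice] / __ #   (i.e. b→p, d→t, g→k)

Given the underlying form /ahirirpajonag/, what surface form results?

Rule 1 (pre-rhotic lowering): /i/ is a high vowel immediately before /r/, so it lowers to [e]. /i/ is a high vowel immediately before /r/, so it lowers to [e]. /ahirirpajonag/ → ahererpajonag.
Rule 2 (nasal place assimilation): no segment meets the environment; /ahererpajonag/ is unchanged.
Rule 3 (final devoicing): /g/ is a voiced stop in word-final position, so it devoices to [k]. /ahererpajonag/ → ahererpajonak.

ahererpajonak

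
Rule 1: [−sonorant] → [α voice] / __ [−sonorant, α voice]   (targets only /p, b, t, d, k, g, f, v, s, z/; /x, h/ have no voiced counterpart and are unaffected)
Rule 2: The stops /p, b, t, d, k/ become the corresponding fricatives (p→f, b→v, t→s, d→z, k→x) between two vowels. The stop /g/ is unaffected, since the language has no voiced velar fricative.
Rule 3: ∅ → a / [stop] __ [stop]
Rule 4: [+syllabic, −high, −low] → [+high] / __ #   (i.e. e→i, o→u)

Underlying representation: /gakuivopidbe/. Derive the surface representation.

gaxuivofidabi

Rule 1 (regressive voicing assimilation): no segment meets the environment; /gakuivopidbe/ is unchanged.
Rule 2 (intervocalic spirantization): /k/ is a stop between vowels /a/ and /u/, so it spirantizes to the fricative [x]. /p/ is a stop between vowels /o/ and /i/, so it spirantizes to the fricative [f]. /gakuivopidbe/ → gaxuivofidbe.
Rule 3 (stop-cluster a-epenthesis): /d/ and /b/ form a stop–stop cluster, so [a] is inserted between them. /gaxuivofidbe/ → gaxuivofidabe.
Rule 4 (final vowel raising): /e/ is a mid vowel in word-final position, so it raises to [i]. /gaxuivofidabe/ → gaxuivofidabi.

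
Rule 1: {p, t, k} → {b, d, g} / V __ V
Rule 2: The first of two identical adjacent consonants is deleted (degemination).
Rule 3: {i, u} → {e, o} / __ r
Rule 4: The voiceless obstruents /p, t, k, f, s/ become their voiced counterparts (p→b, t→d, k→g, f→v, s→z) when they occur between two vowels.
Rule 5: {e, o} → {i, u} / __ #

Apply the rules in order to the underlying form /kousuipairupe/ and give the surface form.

kouzuibaerubi

Rule 1 (intervocalic voicing): /p/ is a voiceless stop between vowels /i/ and /a/, so it voices to [b]. /p/ is a voiceless stop between vowels /u/ and /e/, so it voices to [b]. /kousuipairupe/ → kousuibairube.
Rule 2 (degemination): no segment meets the environment; /kousuibairube/ is unchanged.
Rule 3 (pre-rhotic lowering): /i/ is a high vowel immediately before /r/, so it lowers to [e]. /kousuibairube/ → kousuibaerube.
Rule 4 (intervocalic voicing): /s/ is a voiceless obstruent between vowels /u/ and /u/, so it voices to [z]. /kousuibaerube/ → kouzuibaerube.
Rule 5 (final vowel raising): /e/ is a mid vowel in word-final position, so it raises to [i]. /kouzuibaerube/ → kouzuibaerubi.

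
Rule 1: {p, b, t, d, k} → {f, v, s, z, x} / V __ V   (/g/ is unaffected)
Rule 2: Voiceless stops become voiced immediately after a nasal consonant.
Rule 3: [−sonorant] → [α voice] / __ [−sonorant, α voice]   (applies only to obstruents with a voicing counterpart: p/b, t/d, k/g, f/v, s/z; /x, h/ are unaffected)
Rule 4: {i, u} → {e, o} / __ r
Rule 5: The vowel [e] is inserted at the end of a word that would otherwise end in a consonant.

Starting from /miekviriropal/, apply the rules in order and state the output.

Rule 1 (intervocalic spirantization): /p/ is a stop between vowels /o/ and /a/, so it spirantizes to the fricative [f]. /miekviriropal/ → miekvirirofal.
Rule 2 (post-nasal voicing): no segment meets the environment; /miekvirirofal/ is unchanged.
Rule 3 (regressive voicing assimilation): /k/ precedes the voiced obstruent /v/, so it voices to [g] by assimilation. /miekvirirofal/ → miegvirirofal.
Rule 4 (pre-rhotic lowering): /i/ is a high vowel immediately before /r/, so it lowers to [e]. /i/ is a high vowel immediately before /r/, so it lowers to [e]. /miegvirirofal/ → miegvererofal.
Rule 5 (final e-epenthesis): the form ends in the consonant /l/, so [e] is inserted word-finally. /miegvererofal/ → miegvererofale.

miegvererofale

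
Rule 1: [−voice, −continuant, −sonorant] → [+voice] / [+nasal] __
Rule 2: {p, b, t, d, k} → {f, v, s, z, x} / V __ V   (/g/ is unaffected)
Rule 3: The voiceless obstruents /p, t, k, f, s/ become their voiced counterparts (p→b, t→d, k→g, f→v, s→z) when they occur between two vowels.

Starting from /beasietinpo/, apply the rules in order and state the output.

beaziezinbo

Rule 1 (post-nasal voicing): /p/ is a voiceless stop immediately after the nasal /n/, so it voices to [b]. /beasietinpo/ → beasietinbo.
Rule 2 (intervocalic spirantization): /t/ is a stop between vowels /e/ and /i/, so it spirantizes to the fricative [s]. /beasietinbo/ → beasiesinbo.
Rule 3 (intervocalic voicing): /s/ is a voiceless obstruent between vowels /a/ and /i/, so it voices to [z]. /s/ is a voiceless obstruent between vowels /e/ and /i/, so it voices to [z]. /beasiesinbo/ → beaziezinbo.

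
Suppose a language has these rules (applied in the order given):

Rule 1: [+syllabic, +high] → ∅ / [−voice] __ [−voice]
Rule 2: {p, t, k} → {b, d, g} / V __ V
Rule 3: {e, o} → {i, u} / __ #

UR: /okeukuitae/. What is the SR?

ogeuguidai

Rule 1 (high vowel syncope): no segment meets the environment; /okeukuitae/ is unchanged.
Rule 2 (intervocalic voicing): /k/ is a voiceless stop between vowels /o/ and /e/, so it voices to [g]. /k/ is a voiceless stop between vowels /u/ and /u/, so it voices to [g]. /t/ is a voiceless stop between vowels /i/ and /a/, so it voices to [d]. /okeukuitae/ → ogeuguidae.
Rule 3 (final vowel raising): /e/ is a mid vowel in word-final position, so it raises to [i]. /ogeuguidae/ → ogeuguidai.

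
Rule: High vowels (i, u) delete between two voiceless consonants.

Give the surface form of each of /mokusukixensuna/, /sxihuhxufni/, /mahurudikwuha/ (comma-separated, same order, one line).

/mokusukixensuna/: /u/ is a high vowel flanked by voiceless consonants /k/ and /s/, so it deletes. /u/ is a high vowel flanked by voiceless consonants /s/ and /k/, so it deletes. /i/ is a high vowel flanked by voiceless consonants /k/ and /x/, so it deletes. → [mokskxensuna].
/sxihuhxufni/: /i/ is a high vowel flanked by voiceless consonants /x/ and /h/, so it deletes. /u/ is a high vowel flanked by voiceless consonants /h/ and /h/, so it deletes. /u/ is a high vowel flanked by voiceless consonants /x/ and /f/, so it deletes. → [sxhhxfni].
/mahurudikwuha/: the rule's environment is not met; surfaces unchanged as [mahurudikwuha].

mokskxensuna, sxhhxfni, mahurudikwuha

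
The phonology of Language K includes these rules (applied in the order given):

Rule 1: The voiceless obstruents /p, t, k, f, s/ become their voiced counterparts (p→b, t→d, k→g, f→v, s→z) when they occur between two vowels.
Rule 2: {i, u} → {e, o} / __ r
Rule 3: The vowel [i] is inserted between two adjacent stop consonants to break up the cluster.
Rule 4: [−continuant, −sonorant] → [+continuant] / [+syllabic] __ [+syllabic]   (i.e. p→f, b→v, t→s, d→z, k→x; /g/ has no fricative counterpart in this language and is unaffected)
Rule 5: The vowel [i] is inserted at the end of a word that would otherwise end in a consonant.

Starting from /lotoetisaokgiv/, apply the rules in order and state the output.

lozoezizaoxigivi

Rule 1 (intervocalic voicing): /t/ is a voiceless obstruent between vowels /o/ and /o/, so it voices to [d]. /t/ is a voiceless obstruent between vowels /e/ and /i/, so it voices to [d]. /s/ is a voiceless obstruent between vowels /i/ and /a/, so it voices to [z]. /lotoetisaokgiv/ → lodoedizaokgiv.
Rule 2 (pre-rhotic lowering): no segment meets the environment; /lodoedizaokgiv/ is unchanged.
Rule 3 (stop-cluster i-epenthesis): /k/ and /g/ form a stop–stop cluster, so [i] is inserted between them. /lodoedizaokgiv/ → lodoedizaokigiv.
Rule 4 (intervocalic spirantization): /d/ is a stop between vowels /o/ and /o/, so it spirantizes to the fricative [z]. /d/ is a stop between vowels /e/ and /i/, so it spirantizes to the fricative [z]. /k/ is a stop between vowels /o/ and /i/, so it spirantizes to the fricative [x]. /lodoedizaokigiv/ → lozoezizaoxigiv.
Rule 5 (final i-epenthesis): the form ends in the consonant /v/, so [i] is inserted word-finally. /lozoezizaoxigiv/ → lozoezizaoxigivi.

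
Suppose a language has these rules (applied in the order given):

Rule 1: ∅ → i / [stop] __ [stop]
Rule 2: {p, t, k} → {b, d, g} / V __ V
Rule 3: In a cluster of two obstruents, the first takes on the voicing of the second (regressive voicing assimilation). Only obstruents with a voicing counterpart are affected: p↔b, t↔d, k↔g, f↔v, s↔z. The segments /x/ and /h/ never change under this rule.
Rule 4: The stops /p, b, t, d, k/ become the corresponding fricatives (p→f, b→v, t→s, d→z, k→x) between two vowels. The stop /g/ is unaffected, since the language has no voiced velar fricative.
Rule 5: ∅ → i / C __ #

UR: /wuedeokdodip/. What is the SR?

wuezeogizozipi

Rule 1 (stop-cluster i-epenthesis): /k/ and /d/ form a stop–stop cluster, so [i] is inserted between them. /wuedeokdodip/ → wuedeokidodip.
Rule 2 (intervocalic voicing): /k/ is a voiceless stop between vowels /o/ and /i/, so it voices to [g]. /wuedeokidodip/ → wuedeogidodip.
Rule 3 (regressive voicing assimilation): no segment meets the environment; /wuedeogidodip/ is unchanged.
Rule 4 (intervocalic spirantization): /d/ is a stop between vowels /e/ and /e/, so it spirantizes to the fricative [z]. /d/ is a stop between vowels /i/ and /o/, so it spirantizes to the fricative [z]. /d/ is a stop between vowels /o/ and /i/, so it spirantizes to the fricative [z]. /wuedeogidodip/ → wuezeogizozip.
Rule 5 (final i-epenthesis): the form ends in the consonant /p/, so [i] is inserted word-finally. /wuezeogizozip/ → wuezeogizozipi.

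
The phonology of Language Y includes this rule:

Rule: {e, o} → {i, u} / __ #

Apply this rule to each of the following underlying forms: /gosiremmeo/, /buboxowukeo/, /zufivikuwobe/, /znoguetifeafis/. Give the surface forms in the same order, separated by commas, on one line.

/gosiremmeo/: /o/ is a mid vowel in word-final position, so it raises to [u]. → [gosiremmeu].
/buboxowukeo/: /o/ is a mid vowel in word-final position, so it raises to [u]. → [buboxowukeu].
/zufivikuwobe/: /e/ is a mid vowel in word-final position, so it raises to [i]. → [zufivikuwobi].
/znoguetifeafis/: the rule's environment is not met; surfaces unchanged as [znoguetifeafis].

gosiremmeu, buboxowukeu, zufivikuwobi, znoguetifeafis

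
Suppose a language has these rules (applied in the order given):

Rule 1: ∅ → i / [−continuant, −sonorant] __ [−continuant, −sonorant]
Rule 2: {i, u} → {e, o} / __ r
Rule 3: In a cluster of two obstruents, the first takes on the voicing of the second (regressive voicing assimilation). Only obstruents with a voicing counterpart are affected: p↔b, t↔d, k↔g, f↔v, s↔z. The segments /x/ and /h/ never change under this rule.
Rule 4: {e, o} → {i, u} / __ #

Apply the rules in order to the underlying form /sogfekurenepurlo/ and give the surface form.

sokfekoreneporlu

Rule 1 (stop-cluster i-epenthesis): no segment meets the environment; /sogfekurenepurlo/ is unchanged.
Rule 2 (pre-rhotic lowering): /u/ is a high vowel immediately before /r/, so it lowers to [o]. /u/ is a high vowel immediately before /r/, so it lowers to [o]. /sogfekurenepurlo/ → sogfekoreneporlo.
Rule 3 (regressive voicing assimilation): /g/ precedes the voiceless obstruent /f/, so it devoices to [k] by assimilation. /sogfekoreneporlo/ → sokfekoreneporlo.
Rule 4 (final vowel raising): /o/ is a mid vowel in word-final position, so it raises to [u]. /sokfekoreneporlo/ → sokfekoreneporlu.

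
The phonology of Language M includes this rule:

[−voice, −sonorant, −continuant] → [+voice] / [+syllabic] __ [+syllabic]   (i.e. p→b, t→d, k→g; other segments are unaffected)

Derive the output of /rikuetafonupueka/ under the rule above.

/k/ is a voiceless stop between vowels /i/ and /u/, so it voices to [g].
/t/ is a voiceless stop between vowels /e/ and /a/, so it voices to [d].
/p/ is a voiceless stop between vowels /u/ and /u/, so it voices to [b].
/k/ is a voiceless stop between vowels /e/ and /a/, so it voices to [g].
Surface form: [riguedafonubuega].

riguedafonubuega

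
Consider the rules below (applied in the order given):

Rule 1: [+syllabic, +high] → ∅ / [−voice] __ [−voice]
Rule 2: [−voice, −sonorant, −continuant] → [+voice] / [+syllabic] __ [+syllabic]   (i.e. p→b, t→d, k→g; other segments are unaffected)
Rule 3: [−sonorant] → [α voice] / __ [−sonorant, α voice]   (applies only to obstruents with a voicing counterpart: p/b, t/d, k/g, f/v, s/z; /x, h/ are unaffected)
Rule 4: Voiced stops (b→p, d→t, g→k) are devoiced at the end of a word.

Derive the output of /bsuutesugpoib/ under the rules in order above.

Rule 1 (high vowel syncope): no segment meets the environment; /bsuutesugpoib/ is unchanged.
Rule 2 (intervocalic voicing): /t/ is a voiceless stop between vowels /u/ and /e/, so it voices to [d]. /bsuutesugpoib/ → bsuudesugpoib.
Rule 3 (regressive voicing assimilation): /b/ precedes the voiceless obstruent /s/, so it devoices to [p] by assimilation. /g/ precedes the voiceless obstruent /p/, so it devoices to [k] by assimilation. /bsuudesugpoib/ → psuudesukpoib.
Rule 4 (final devoicing): /b/ is a voiced stop in word-final position, so it devoices to [p]. /psuudesukpoib/ → psuudesukpoip.

psuudesukpoip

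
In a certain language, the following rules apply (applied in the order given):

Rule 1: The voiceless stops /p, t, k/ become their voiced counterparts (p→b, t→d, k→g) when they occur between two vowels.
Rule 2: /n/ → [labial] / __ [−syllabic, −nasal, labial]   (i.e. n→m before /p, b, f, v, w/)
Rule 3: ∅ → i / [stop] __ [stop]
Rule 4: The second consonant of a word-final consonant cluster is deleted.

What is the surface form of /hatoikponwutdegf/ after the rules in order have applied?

Rule 1 (intervocalic voicing): /t/ is a voiceless stop between vowels /a/ and /o/, so it voices to [d]. /hatoikponwutdegf/ → hadoikponwutdegf.
Rule 2 (nasal place assimilation): /n/ precedes the labial consonant /w/, so it assimilates in place to [m]. /hadoikponwutdegf/ → hadoikpomwutdegf.
Rule 3 (stop-cluster i-epenthesis): /k/ and /p/ form a stop–stop cluster, so [i] is inserted between them. /t/ and /d/ form a stop–stop cluster, so [i] is inserted between them. /hadoikpomwutdegf/ → hadoikipomwutidegf.
Rule 4 (final cluster simplification): /f/ is the second consonant of a word-final cluster /gf/, so it deletes. /hadoikipomwutidegf/ → hadoikipomwutideg.

hadoikipomwutideg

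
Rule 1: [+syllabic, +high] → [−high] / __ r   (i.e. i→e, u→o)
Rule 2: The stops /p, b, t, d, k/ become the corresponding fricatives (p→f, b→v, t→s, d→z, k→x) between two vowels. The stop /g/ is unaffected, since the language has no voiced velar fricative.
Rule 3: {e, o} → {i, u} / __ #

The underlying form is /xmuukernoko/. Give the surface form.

xmuuxernoxu

Rule 1 (pre-rhotic lowering): no segment meets the environment; /xmuukernoko/ is unchanged.
Rule 2 (intervocalic spirantization): /k/ is a stop between vowels /u/ and /e/, so it spirantizes to the fricative [x]. /k/ is a stop between vowels /o/ and /o/, so it spirantizes to the fricative [x]. /xmuukernoko/ → xmuuxernoxo.
Rule 3 (final vowel raising): /o/ is a mid vowel in word-final position, so it raises to [u]. /xmuuxernoxo/ → xmuuxernoxu.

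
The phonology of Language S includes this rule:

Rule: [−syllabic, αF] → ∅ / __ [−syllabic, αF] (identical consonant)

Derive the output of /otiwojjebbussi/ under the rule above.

otiwojebusi

/jj/ is a geminate; the first /j/ deletes.
/bb/ is a geminate; the first /b/ deletes.
/ss/ is a geminate; the first /s/ deletes.
Surface form: [otiwojebusi].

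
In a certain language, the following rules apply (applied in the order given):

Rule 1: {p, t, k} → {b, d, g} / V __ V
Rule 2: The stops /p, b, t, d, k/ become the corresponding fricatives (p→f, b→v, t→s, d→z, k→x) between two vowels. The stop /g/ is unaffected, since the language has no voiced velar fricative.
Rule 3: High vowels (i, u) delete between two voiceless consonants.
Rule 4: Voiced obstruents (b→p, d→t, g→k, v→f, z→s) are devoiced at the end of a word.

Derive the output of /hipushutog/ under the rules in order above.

hivushuzok

Rule 1 (intervocalic voicing): /p/ is a voiceless stop between vowels /i/ and /u/, so it voices to [b]. /t/ is a voiceless stop between vowels /u/ and /o/, so it voices to [d]. /hipushutog/ → hibushudog.
Rule 2 (intervocalic spirantization): /b/ is a stop between vowels /i/ and /u/, so it spirantizes to the fricative [v]. /d/ is a stop between vowels /u/ and /o/, so it spirantizes to the fricative [z]. /hibushudog/ → hivushuzog.
Rule 3 (high vowel syncope): no segment meets the environment; /hivushuzog/ is unchanged.
Rule 4 (final devoicing): /g/ is a voiced obstruent in word-final position, so it devoices to [k]. /hivushuzog/ → hivushuzok.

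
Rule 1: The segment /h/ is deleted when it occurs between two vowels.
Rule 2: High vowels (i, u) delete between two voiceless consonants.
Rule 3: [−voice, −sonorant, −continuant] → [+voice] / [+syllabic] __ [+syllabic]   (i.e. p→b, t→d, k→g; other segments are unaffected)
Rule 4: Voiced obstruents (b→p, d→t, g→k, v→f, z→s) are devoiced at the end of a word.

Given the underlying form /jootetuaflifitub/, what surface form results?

Rule 1 (intervocalic h-deletion): no segment meets the environment; /jootetuaflifitub/ is unchanged.
Rule 2 (high vowel syncope): /i/ is a high vowel flanked by voiceless consonants /f/ and /t/, so it deletes. /jootetuaflifitub/ → jootetuafliftub.
Rule 3 (intervocalic voicing): /t/ is a voiceless stop between vowels /o/ and /e/, so it voices to [d]. /t/ is a voiceless stop between vowels /e/ and /u/, so it voices to [d]. /jootetuafliftub/ → joodeduafliftub.
Rule 4 (final devoicing): /b/ is a voiced obstruent in word-final position, so it devoices to [p]. /joodeduafliftub/ → joodeduafliftup.

joodeduafliftup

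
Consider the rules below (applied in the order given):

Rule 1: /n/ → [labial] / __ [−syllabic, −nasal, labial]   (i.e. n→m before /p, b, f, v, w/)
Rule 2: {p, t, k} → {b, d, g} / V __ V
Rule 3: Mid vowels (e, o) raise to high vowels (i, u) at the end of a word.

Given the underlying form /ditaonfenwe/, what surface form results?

didaomfemwi

Rule 1 (nasal place assimilation): /n/ precedes the labial consonant /f/, so it assimilates in place to [m]. /n/ precedes the labial consonant /w/, so it assimilates in place to [m]. /ditaonfenwe/ → ditaomfemwe.
Rule 2 (intervocalic voicing): /t/ is a voiceless stop between vowels /i/ and /a/, so it voices to [d]. /ditaomfemwe/ → didaomfemwe.
Rule 3 (final vowel raising): /e/ is a mid vowel in word-final position, so it raises to [i]. /didaomfemwe/ → didaomfemwi.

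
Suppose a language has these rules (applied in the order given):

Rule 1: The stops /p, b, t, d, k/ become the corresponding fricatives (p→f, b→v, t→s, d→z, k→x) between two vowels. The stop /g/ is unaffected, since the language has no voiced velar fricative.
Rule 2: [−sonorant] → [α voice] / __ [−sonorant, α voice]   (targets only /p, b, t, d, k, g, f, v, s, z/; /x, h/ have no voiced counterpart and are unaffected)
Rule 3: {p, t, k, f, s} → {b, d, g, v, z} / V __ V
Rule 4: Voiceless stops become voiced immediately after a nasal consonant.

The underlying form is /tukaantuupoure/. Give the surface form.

Rule 1 (intervocalic spirantization): /k/ is a stop between vowels /u/ and /a/, so it spirantizes to the fricative [x]. /p/ is a stop between vowels /u/ and /o/, so it spirantizes to the fricative [f]. /tukaantuupoure/ → tuxaantuufoure.
Rule 2 (regressive voicing assimilation): no segment meets the environment; /tuxaantuufoure/ is unchanged.
Rule 3 (intervocalic voicing): /f/ is a voiceless obstruent between vowels /u/ and /o/, so it voices to [v]. /tuxaantuufoure/ → tuxaantuuvoure.
Rule 4 (post-nasal voicing): /t/ is a voiceless stop immediately after the nasal /n/, so it voices to [d]. /tuxaantuuvoure/ → tuxaanduuvoure.

tuxaanduuvoure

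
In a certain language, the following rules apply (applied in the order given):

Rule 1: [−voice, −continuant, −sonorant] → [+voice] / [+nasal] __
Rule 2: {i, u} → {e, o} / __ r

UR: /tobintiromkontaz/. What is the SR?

Rule 1 (post-nasal voicing): /t/ is a voiceless stop immediately after the nasal /n/, so it voices to [d]. /k/ is a voiceless stop immediately after the nasal /m/, so it voices to [g]. /t/ is a voiceless stop immediately after the nasal /n/, so it voices to [d]. /tobintiromkontaz/ → tobindiromgondaz.
Rule 2 (pre-rhotic lowering): /i/ is a high vowel immediately before /r/, so it lowers to [e]. /tobindiromgondaz/ → tobinderomgondaz.

tobinderomgondaz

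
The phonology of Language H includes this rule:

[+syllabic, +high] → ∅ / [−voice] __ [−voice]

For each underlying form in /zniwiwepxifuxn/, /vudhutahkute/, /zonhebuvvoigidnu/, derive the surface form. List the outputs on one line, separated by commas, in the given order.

/zniwiwepxifuxn/: /i/ is a high vowel flanked by voiceless consonants /x/ and /f/, so it deletes. /u/ is a high vowel flanked by voiceless consonants /f/ and /x/, so it deletes. → [zniwiwepxfxn].
/vudhutahkute/: /u/ is a high vowel flanked by voiceless consonants /h/ and /t/, so it deletes. /u/ is a high vowel flanked by voiceless consonants /k/ and /t/, so it deletes. → [vudhtahkte].
/zonhebuvvoigidnu/: the rule's environment is not met; surfaces unchanged as [zonhebuvvoigidnu].

zniwiwepxfxn, vudhtahkte, zonhebuvvoigidnu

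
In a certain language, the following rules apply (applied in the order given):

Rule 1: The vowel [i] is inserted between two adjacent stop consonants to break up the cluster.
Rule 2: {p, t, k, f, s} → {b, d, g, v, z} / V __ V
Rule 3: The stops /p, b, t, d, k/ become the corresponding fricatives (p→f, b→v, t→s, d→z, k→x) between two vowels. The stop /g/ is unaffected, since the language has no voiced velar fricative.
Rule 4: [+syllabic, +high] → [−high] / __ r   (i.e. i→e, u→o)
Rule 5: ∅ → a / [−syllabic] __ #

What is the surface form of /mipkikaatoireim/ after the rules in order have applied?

Rule 1 (stop-cluster i-epenthesis): /p/ and /k/ form a stop–stop cluster, so [i] is inserted between them. /mipkikaatoireim/ → mipikikaatoireim.
Rule 2 (intervocalic voicing): /p/ is a voiceless obstruent between vowels /i/ and /i/, so it voices to [b]. /k/ is a voiceless obstruent between vowels /i/ and /i/, so it voices to [g]. /k/ is a voiceless obstruent between vowels /i/ and /a/, so it voices to [g]. /t/ is a voiceless obstruent between vowels /a/ and /o/, so it voices to [d]. /mipikikaatoireim/ → mibigigaadoireim.
Rule 3 (intervocalic spirantization): /b/ is a stop between vowels /i/ and /i/, so it spirantizes to the fricative [v]. /d/ is a stop between vowels /a/ and /o/, so it spirantizes to the fricative [z]. /mibigigaadoireim/ → mivigigaazoireim.
Rule 4 (pre-rhotic lowering): /i/ is a high vowel immediately before /r/, so it lowers to [e]. /mivigigaazoireim/ → mivigigaazoereim.
Rule 5 (final a-epenthesis): the form ends in the consonant /m/, so [a] is inserted word-finally. /mivigigaazoereim/ → mivigigaazoereima.

mivigigaazoereima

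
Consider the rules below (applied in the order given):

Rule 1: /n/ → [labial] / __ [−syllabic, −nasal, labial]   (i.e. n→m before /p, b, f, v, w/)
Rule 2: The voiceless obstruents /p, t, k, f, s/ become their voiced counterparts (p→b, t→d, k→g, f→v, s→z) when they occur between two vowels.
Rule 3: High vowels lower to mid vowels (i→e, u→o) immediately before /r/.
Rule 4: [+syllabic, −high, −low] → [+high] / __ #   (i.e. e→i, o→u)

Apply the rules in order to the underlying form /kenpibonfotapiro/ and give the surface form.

kempibomfodaberu

Rule 1 (nasal place assimilation): /n/ precedes the labial consonant /p/, so it assimilates in place to [m]. /n/ precedes the labial consonant /f/, so it assimilates in place to [m]. /kenpibonfotapiro/ → kempibomfotapiro.
Rule 2 (intervocalic voicing): /t/ is a voiceless obstruent between vowels /o/ and /a/, so it voices to [d]. /p/ is a voiceless obstruent between vowels /a/ and /i/, so it voices to [b]. /kempibomfotapiro/ → kempibomfodabiro.
Rule 3 (pre-rhotic lowering): /i/ is a high vowel immediately before /r/, so it lowers to [e]. /kempibomfodabiro/ → kempibomfodabero.
Rule 4 (final vowel raising): /o/ is a mid vowel in word-final position, so it raises to [u]. /kempibomfodabero/ → kempibomfodaberu.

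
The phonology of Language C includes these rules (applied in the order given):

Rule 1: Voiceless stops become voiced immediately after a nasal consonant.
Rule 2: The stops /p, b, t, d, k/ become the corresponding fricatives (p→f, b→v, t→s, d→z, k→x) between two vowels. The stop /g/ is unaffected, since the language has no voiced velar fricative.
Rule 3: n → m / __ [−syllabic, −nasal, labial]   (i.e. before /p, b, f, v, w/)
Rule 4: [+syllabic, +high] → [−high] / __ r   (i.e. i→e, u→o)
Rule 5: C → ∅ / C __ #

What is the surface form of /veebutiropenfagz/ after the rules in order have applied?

veevuserofemfag

Rule 1 (post-nasal voicing): no segment meets the environment; /veebutiropenfagz/ is unchanged.
Rule 2 (intervocalic spirantization): /b/ is a stop between vowels /e/ and /u/, so it spirantizes to the fricative [v]. /t/ is a stop between vowels /u/ and /i/, so it spirantizes to the fricative [s]. /p/ is a stop between vowels /o/ and /e/, so it spirantizes to the fricative [f]. /veebutiropenfagz/ → veevusirofenfagz.
Rule 3 (nasal place assimilation): /n/ precedes the labial consonant /f/, so it assimilates in place to [m]. /veevusirofenfagz/ → veevusirofemfagz.
Rule 4 (pre-rhotic lowering): /i/ is a high vowel immediately before /r/, so it lowers to [e]. /veevusirofemfagz/ → veevuserofemfagz.
Rule 5 (final cluster simplification): /z/ is the second consonant of a word-final cluster /gz/, so it deletes. /veevuserofemfagz/ → veevuserofemfag.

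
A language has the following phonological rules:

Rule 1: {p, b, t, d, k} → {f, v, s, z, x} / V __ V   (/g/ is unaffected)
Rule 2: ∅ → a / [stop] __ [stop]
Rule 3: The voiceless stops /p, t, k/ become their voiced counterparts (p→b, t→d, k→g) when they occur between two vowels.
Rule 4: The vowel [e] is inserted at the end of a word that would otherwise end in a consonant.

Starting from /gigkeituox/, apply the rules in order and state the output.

Rule 1 (intervocalic spirantization): /t/ is a stop between vowels /i/ and /u/, so it spirantizes to the fricative [s]. /gigkeituox/ → gigkeisuox.
Rule 2 (stop-cluster a-epenthesis): /g/ and /k/ form a stop–stop cluster, so [a] is inserted between them. /gigkeisuox/ → gigakeisuox.
Rule 3 (intervocalic voicing): /k/ is a voiceless stop between vowels /a/ and /e/, so it voices to [g]. /gigakeisuox/ → gigageisuox.
Rule 4 (final e-epenthesis): the form ends in the consonant /x/, so [e] is inserted word-finally. /gigageisuox/ → gigageisuoxe.

gigageisuoxe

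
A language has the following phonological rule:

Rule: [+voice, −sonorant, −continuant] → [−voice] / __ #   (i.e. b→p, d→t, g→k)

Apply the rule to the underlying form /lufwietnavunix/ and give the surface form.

No segment of /lufwietnavunix/ meets the structural description of the rule, so the form surfaces unchanged.

lufwietnavunix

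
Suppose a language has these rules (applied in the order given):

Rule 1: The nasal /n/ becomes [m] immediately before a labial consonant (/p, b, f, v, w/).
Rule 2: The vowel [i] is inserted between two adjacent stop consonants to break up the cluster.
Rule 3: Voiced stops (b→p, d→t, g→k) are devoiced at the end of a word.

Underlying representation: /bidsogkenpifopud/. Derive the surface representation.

Rule 1 (nasal place assimilation): /n/ precedes the labial consonant /p/, so it assimilates in place to [m]. /bidsogkenpifopud/ → bidsogkempifopud.
Rule 2 (stop-cluster i-epenthesis): /g/ and /k/ form a stop–stop cluster, so [i] is inserted between them. /bidsogkempifopud/ → bidsogikempifopud.
Rule 3 (final devoicing): /d/ is a voiced stop in word-final position, so it devoices to [t]. /bidsogikempifopud/ → bidsogikempifoput.

bidsogikempifoput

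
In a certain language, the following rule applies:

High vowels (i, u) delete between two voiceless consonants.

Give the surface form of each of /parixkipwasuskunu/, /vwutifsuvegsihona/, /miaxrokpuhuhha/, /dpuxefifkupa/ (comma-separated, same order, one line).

parixkpwasskunu, vwutfsuvegshona, miaxrokphhha, dpxeffkpa

/parixkipwasuskunu/: /i/ is a high vowel flanked by voiceless consonants /k/ and /p/, so it deletes. /u/ is a high vowel flanked by voiceless consonants /s/ and /s/, so it deletes. → [parixkpwasskunu].
/vwutifsuvegsihona/: /i/ is a high vowel flanked by voiceless consonants /t/ and /f/, so it deletes. /i/ is a high vowel flanked by voiceless consonants /s/ and /h/, so it deletes. → [vwutfsuvegshona].
/miaxrokpuhuhha/: /u/ is a high vowel flanked by voiceless consonants /p/ and /h/, so it deletes. /u/ is a high vowel flanked by voiceless consonants /h/ and /h/, so it deletes. → [miaxrokphhha].
/dpuxefifkupa/: /u/ is a high vowel flanked by voiceless consonants /p/ and /x/, so it deletes. /i/ is a high vowel flanked by voiceless consonants /f/ and /f/, so it deletes. /u/ is a high vowel flanked by voiceless consonants /k/ and /p/, so it deletes. → [dpxeffkpa].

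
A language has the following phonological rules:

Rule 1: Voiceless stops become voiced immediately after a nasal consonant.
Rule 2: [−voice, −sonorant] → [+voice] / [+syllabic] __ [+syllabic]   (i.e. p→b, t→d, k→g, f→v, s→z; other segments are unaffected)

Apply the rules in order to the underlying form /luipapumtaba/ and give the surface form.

Rule 1 (post-nasal voicing): /t/ is a voiceless stop immediately after the nasal /m/, so it voices to [d]. /luipapumtaba/ → luipapumdaba.
Rule 2 (intervocalic voicing): /p/ is a voiceless obstruent between vowels /i/ and /a/, so it voices to [b]. /p/ is a voiceless obstruent between vowels /a/ and /u/, so it voices to [b]. /luipapumdaba/ → luibabumdaba.

luibabumdaba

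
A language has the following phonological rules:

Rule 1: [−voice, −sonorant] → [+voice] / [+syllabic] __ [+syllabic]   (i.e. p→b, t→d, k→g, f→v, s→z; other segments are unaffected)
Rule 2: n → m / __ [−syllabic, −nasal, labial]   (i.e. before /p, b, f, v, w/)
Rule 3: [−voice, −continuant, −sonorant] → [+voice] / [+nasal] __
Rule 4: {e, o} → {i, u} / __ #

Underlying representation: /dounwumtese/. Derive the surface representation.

Rule 1 (intervocalic voicing): /s/ is a voiceless obstruent between vowels /e/ and /e/, so it voices to [z]. /dounwumtese/ → dounwumteze.
Rule 2 (nasal place assimilation): /n/ precedes the labial consonant /w/, so it assimilates in place to [m]. /dounwumteze/ → doumwumteze.
Rule 3 (post-nasal voicing): /t/ is a voiceless stop immediately after the nasal /m/, so it voices to [d]. /doumwumteze/ → doumwumdeze.
Rule 4 (final vowel raising): /e/ is a mid vowel in word-final position, so it raises to [i]. /doumwumdeze/ → doumwumdezi.

doumwumdezi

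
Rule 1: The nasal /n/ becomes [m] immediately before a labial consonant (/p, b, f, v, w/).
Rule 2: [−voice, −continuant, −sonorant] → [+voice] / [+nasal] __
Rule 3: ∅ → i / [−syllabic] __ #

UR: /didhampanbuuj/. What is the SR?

Rule 1 (nasal place assimilation): /n/ precedes the labial consonant /b/, so it assimilates in place to [m]. /didhampanbuuj/ → didhampambuuj.
Rule 2 (post-nasal voicing): /p/ is a voiceless stop immediately after the nasal /m/, so it voices to [b]. /didhampambuuj/ → didhambambuuj.
Rule 3 (final i-epenthesis): the form ends in the consonant /j/, so [i] is inserted word-finally. /didhambambuuj/ → didhambambuuji.

didhambambuuji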